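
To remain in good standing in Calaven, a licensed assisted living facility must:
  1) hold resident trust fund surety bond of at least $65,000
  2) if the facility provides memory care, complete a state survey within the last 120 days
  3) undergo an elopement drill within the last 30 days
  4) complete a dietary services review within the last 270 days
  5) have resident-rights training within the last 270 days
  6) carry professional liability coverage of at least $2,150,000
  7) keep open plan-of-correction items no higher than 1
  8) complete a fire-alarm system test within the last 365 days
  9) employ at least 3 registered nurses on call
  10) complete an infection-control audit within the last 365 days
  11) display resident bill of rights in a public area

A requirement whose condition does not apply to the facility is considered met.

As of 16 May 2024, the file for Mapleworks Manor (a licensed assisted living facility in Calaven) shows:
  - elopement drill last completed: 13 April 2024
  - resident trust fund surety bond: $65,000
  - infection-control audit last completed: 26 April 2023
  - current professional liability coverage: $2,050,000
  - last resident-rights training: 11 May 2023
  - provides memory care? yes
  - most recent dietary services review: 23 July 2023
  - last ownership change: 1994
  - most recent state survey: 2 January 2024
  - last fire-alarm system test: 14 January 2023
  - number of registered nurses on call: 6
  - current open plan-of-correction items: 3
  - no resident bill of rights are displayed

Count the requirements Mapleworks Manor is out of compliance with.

1. resident trust fund surety bond $65,000 ≥ $65,000 → met
2. condition 'provides memory care' holds; state survey 135 days ago vs limit 120 → not met
3. elopement drill 33 days ago vs limit 30 → not met
4. dietary services review 298 days ago vs limit 270 → not met
5. resident-rights training 371 days ago vs limit 270 → not met
6. professional liability coverage $2,050,000 < $2,150,000 → not met
7. open plan-of-correction items 3 > 1 → not met
8. fire-alarm system test 488 days ago vs limit 365 → not met
9. registered nurses on call 6 ≥ 3 → met
10. infection-control audit 386 days ago vs limit 365 → not met
11. resident bill of rights absent → not met
Not met: 9 of 11

9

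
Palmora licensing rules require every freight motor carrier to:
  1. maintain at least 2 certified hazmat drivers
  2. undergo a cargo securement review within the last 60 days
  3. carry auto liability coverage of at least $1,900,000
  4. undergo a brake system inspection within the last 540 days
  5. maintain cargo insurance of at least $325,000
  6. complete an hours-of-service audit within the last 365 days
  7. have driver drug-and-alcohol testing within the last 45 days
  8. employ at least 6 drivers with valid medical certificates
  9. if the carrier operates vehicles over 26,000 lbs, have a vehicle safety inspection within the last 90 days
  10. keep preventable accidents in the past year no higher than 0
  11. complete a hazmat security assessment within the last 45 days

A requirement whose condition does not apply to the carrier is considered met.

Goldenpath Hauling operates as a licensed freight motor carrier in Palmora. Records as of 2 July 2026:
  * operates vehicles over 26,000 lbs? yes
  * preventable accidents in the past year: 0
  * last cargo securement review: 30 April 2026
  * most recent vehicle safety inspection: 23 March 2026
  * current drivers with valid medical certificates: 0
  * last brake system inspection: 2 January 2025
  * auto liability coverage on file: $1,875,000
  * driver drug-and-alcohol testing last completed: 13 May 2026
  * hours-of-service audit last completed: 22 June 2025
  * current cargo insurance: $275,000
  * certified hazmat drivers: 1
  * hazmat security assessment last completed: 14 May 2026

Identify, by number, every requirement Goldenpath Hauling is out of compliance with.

1, 2, 3, 4, 5, 6, 7, 8, 9, 11

1. certified hazmat drivers 1 < 2 → not met
2. cargo securement review 63 days ago vs limit 60 → not met
3. auto liability coverage $1,875,000 < $1,900,000 → not met
4. brake system inspection 546 days ago vs limit 540 → not met
5. cargo insurance $275,000 < $325,000 → not met
6. hours-of-service audit 375 days ago vs limit 365 → not met
7. driver drug-and-alcohol testing 50 days ago vs limit 45 → not met
8. drivers with valid medical certificates 0 < 6 → not met
9. condition 'operates vehicles over 26,000 lbs' holds; vehicle safety inspection 101 days ago vs limit 90 → not met
10. preventable accidents in the past year 0 ≤ 0 → met
11. hazmat security assessment 49 days ago vs limit 45 → not met
Not met: 1, 2, 3, 4, 5, 6, 7, 8, 9, 11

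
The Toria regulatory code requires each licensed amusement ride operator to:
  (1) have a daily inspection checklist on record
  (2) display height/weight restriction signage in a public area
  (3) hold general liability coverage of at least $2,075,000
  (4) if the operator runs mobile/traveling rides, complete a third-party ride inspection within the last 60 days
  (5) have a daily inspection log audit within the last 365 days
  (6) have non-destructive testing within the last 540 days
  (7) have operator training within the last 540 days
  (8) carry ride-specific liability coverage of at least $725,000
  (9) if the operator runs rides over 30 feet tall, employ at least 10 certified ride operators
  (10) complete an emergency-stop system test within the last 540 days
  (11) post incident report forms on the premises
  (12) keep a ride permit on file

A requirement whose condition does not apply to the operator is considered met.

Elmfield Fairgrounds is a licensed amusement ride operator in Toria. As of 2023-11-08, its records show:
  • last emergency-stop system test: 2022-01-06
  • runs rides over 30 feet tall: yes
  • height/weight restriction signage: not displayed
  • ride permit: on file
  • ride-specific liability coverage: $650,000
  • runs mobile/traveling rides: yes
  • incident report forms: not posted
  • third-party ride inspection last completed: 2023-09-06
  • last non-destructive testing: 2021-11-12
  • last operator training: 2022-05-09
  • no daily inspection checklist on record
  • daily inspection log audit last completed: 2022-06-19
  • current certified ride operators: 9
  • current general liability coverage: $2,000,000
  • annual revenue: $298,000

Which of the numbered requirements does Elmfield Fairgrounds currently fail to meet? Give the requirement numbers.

1, 2, 3, 4, 5, 6, 7, 8, 9, 10, 11

1. daily inspection checklist absent → not met
2. height/weight restriction signage absent → not met
3. general liability coverage $2,000,000 < $2,075,000 → not met
4. condition 'runs mobile/traveling rides' holds; third-party ride inspection 63 days ago vs limit 60 → not met
5. daily inspection log audit 507 days ago vs limit 365 → not met
6. non-destructive testing 726 days ago vs limit 540 → not met
7. operator training 548 days ago vs limit 540 → not met
8. ride-specific liability coverage $650,000 < $725,000 → not met
9. condition 'runs rides over 30 feet tall' holds; certified ride operators 9 < 10 → not met
10. emergency-stop system test 671 days ago vs limit 540 → not met
11. incident report forms absent → not met
12. ride permit present → met
Not met: 1, 2, 3, 4, 5, 6, 7, 8, 9, 10, 11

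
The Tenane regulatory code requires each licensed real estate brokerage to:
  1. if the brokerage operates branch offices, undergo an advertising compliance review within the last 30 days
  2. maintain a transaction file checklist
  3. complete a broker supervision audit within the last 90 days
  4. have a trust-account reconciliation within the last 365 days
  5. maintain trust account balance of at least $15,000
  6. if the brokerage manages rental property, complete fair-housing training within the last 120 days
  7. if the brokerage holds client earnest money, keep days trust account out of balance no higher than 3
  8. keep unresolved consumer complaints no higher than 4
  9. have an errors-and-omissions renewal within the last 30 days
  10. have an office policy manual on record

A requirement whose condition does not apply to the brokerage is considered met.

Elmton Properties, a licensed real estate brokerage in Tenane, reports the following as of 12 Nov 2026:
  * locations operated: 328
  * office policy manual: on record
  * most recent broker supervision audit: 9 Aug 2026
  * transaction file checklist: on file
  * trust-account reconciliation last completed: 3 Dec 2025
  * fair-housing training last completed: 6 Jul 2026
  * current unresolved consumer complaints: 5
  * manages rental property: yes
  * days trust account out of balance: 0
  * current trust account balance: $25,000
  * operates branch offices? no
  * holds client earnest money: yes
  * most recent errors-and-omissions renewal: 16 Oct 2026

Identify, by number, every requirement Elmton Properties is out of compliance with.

3, 6, 8

1. condition 'operates branch offices' does not hold → requirement n/a → met
2. transaction file checklist present → met
3. broker supervision audit 95 days ago vs limit 90 → not met
4. trust-account reconciliation 344 days ago vs limit 365 → met
5. trust account balance $25,000 ≥ $15,000 → met
6. condition 'manages rental property' holds; fair-housing training 129 days ago vs limit 120 → not met
7. condition 'holds client earnest money' holds; days trust account out of balance 0 ≤ 3 → met
8. unresolved consumer complaints 5 > 4 → not met
9. errors-and-omissions renewal 27 days ago vs limit 30 → met
10. office policy manual present → met
Not met: 3, 6, 8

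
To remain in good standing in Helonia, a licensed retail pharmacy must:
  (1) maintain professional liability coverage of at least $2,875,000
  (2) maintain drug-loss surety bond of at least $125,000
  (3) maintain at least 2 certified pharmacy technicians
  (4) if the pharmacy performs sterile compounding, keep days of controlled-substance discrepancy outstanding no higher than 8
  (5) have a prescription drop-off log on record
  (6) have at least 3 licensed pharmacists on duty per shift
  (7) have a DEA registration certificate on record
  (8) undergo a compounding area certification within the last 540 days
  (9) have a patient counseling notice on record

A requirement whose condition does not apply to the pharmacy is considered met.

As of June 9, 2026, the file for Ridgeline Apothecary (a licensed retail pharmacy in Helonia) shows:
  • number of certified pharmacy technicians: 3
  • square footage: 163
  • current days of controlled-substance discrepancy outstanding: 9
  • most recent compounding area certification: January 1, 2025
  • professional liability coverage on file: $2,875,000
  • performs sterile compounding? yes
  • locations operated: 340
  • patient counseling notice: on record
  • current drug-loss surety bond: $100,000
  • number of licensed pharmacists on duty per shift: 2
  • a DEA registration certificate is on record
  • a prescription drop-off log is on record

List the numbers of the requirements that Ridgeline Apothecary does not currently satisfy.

2, 4, 6

1. professional liability coverage $2,875,000 ≥ $2,875,000 → met
2. drug-loss surety bond $100,000 < $125,000 → not met
3. certified pharmacy technicians 3 ≥ 2 → met
4. condition 'performs sterile compounding' holds; days of controlled-substance discrepancy outstanding 9 > 8 → not met
5. prescription drop-off log present → met
6. licensed pharmacists on duty per shift 2 < 3 → not met
7. DEA registration certificate present → met
8. compounding area certification 524 days ago vs limit 540 → met
9. patient counseling notice present → met
Not met: 2, 4, 6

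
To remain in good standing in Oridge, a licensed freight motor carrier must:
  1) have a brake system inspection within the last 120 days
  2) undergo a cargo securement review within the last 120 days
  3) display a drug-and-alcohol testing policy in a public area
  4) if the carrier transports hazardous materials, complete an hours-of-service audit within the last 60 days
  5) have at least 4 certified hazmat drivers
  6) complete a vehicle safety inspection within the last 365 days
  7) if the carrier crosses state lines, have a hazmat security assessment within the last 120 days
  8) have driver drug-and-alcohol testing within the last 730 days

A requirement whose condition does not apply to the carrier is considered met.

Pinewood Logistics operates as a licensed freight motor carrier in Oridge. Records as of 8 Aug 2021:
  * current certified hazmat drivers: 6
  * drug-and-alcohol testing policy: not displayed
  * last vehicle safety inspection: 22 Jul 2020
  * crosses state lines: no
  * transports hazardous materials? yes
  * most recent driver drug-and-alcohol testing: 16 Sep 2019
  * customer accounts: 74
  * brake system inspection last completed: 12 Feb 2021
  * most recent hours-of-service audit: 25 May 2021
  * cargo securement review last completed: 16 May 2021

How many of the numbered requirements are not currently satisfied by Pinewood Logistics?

1. brake system inspection 177 days ago vs limit 120 → not met
2. cargo securement review 84 days ago vs limit 120 → met
3. drug-and-alcohol testing policy absent → not met
4. condition 'transports hazardous materials' holds; hours-of-service audit 75 days ago vs limit 60 → not met
5. certified hazmat drivers 6 ≥ 4 → met
6. vehicle safety inspection 382 days ago vs limit 365 → not met
7. condition 'crosses state lines' does not hold → requirement n/a → met
8. driver drug-and-alcohol testing 692 days ago vs limit 730 → met
Not met: 4 of 8

4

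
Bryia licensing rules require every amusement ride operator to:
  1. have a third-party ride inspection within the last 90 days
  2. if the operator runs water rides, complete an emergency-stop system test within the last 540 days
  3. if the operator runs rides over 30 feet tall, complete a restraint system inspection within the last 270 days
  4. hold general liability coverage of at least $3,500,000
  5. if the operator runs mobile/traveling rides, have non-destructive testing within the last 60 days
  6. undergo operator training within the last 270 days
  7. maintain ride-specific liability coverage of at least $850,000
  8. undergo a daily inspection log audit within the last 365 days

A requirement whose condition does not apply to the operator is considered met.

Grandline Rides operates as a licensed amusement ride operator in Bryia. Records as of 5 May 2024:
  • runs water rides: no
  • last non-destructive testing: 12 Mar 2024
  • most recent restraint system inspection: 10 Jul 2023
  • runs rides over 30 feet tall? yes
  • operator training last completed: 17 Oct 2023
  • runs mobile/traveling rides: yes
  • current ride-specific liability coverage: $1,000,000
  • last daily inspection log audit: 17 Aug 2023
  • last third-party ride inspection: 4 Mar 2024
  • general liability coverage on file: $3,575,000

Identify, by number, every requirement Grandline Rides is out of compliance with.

3

1. third-party ride inspection 62 days ago vs limit 90 → met
2. condition 'runs water rides' does not hold → requirement n/a → met
3. condition 'runs rides over 30 feet tall' holds; restraint system inspection 300 days ago vs limit 270 → not met
4. general liability coverage $3,575,000 ≥ $3,500,000 → met
5. condition 'runs mobile/traveling rides' holds; non-destructive testing 54 days ago vs limit 60 → met
6. operator training 201 days ago vs limit 270 → met
7. ride-specific liability coverage $1,000,000 ≥ $850,000 → met
8. daily inspection log audit 262 days ago vs limit 365 → met
Not met: 3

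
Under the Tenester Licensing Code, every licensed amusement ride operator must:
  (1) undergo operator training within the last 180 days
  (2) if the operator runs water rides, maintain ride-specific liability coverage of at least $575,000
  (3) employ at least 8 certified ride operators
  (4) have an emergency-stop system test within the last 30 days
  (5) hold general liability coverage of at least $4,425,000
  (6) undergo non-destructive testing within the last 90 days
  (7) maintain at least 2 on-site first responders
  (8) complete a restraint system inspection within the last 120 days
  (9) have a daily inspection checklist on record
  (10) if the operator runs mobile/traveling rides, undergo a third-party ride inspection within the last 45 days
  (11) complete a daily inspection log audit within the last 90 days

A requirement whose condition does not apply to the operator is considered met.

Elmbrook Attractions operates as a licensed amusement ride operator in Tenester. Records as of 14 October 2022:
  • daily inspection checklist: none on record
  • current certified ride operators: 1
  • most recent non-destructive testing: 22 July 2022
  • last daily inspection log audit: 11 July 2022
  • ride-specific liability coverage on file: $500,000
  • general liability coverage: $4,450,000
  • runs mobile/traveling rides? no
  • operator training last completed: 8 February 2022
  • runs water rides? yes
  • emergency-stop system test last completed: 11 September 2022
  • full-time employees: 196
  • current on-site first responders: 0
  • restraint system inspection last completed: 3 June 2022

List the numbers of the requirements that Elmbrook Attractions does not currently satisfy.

1, 2, 3, 4, 7, 8, 9, 11

1. operator training 248 days ago vs limit 180 → not met
2. condition 'runs water rides' holds; ride-specific liability coverage $500,000 < $575,000 → not met
3. certified ride operators 1 < 8 → not met
4. emergency-stop system test 33 days ago vs limit 30 → not met
5. general liability coverage $4,450,000 ≥ $4,425,000 → met
6. non-destructive testing 84 days ago vs limit 90 → met
7. on-site first responders 0 < 2 → not met
8. restraint system inspection 133 days ago vs limit 120 → not met
9. daily inspection checklist absent → not met
10. condition 'runs mobile/traveling rides' does not hold → requirement n/a → met
11. daily inspection log audit 95 days ago vs limit 90 → not met
Not met: 1, 2, 3, 4, 7, 8, 9, 11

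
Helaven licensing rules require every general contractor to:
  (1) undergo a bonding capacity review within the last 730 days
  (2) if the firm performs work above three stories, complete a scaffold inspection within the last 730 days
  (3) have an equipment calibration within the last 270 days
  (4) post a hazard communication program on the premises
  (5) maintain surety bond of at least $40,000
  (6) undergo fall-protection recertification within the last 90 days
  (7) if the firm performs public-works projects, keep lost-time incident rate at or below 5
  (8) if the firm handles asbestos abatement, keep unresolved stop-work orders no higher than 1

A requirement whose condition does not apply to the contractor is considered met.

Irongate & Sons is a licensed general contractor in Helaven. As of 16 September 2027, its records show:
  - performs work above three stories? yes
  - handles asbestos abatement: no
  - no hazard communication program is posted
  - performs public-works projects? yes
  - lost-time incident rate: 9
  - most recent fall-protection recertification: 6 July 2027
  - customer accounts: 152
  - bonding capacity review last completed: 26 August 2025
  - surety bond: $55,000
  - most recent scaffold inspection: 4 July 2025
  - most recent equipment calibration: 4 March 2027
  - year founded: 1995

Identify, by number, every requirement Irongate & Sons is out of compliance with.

1, 2, 4, 7

1. bonding capacity review 751 days ago vs limit 730 → not met
2. condition 'performs work above three stories' holds; scaffold inspection 804 days ago vs limit 730 → not met
3. equipment calibration 196 days ago vs limit 270 → met
4. hazard communication program absent → not met
5. surety bond $55,000 ≥ $40,000 → met
6. fall-protection recertification 72 days ago vs limit 90 → met
7. condition 'performs public-works projects' holds; lost-time incident rate 9 > 5 → not met
8. condition 'handles asbestos abatement' does not hold → requirement n/a → met
Not met: 1, 2, 4, 7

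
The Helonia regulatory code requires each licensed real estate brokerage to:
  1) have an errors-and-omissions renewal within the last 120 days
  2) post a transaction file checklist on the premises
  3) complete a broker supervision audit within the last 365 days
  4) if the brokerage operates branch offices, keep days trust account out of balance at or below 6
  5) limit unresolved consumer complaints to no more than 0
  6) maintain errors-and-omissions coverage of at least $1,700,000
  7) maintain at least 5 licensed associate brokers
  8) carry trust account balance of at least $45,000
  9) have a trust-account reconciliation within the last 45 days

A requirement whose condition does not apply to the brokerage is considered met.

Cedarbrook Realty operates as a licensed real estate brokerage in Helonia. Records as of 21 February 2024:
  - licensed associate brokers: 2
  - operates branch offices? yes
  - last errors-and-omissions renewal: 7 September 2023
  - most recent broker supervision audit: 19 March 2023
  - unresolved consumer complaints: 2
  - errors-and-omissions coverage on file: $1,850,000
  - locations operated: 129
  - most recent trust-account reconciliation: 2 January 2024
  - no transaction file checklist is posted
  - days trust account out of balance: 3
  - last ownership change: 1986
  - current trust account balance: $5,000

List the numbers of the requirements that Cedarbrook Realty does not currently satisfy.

1, 2, 5, 7, 8, 9

1. errors-and-omissions renewal 167 days ago vs limit 120 → not met
2. transaction file checklist absent → not met
3. broker supervision audit 339 days ago vs limit 365 → met
4. condition 'operates branch offices' holds; days trust account out of balance 3 ≤ 6 → met
5. unresolved consumer complaints 2 > 0 → not met
6. errors-and-omissions coverage $1,850,000 ≥ $1,700,000 → met
7. licensed associate brokers 2 < 5 → not met
8. trust account balance $5,000 < $45,000 → not met
9. trust-account reconciliation 50 days ago vs limit 45 → not met
Not met: 1, 2, 5, 7, 8, 9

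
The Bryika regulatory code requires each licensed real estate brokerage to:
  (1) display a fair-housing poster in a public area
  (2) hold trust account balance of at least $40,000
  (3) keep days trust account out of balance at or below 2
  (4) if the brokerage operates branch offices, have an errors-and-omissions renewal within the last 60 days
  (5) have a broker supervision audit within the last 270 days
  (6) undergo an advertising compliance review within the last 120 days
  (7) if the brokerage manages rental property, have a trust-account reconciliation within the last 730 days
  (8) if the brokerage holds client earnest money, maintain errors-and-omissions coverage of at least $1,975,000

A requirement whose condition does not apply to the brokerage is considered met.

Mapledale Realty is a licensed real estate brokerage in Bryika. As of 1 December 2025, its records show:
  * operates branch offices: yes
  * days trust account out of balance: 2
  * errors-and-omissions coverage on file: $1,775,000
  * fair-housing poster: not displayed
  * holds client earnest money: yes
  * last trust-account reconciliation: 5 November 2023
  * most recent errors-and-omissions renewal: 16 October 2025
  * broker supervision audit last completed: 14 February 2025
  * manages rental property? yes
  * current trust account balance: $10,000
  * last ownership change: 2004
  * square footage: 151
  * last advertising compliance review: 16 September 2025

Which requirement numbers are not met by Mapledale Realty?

1, 2, 5, 7, 8

1. fair-housing poster absent → not met
2. trust account balance $10,000 < $40,000 → not met
3. days trust account out of balance 2 ≤ 2 → met
4. condition 'operates branch offices' holds; errors-and-omissions renewal 46 days ago vs limit 60 → met
5. broker supervision audit 290 days ago vs limit 270 → not met
6. advertising compliance review 76 days ago vs limit 120 → met
7. condition 'manages rental property' holds; trust-account reconciliation 757 days ago vs limit 730 → not met
8. condition 'holds client earnest money' holds; errors-and-omissions coverage $1,775,000 < $1,975,000 → not met
Not met: 1, 2, 5, 7, 8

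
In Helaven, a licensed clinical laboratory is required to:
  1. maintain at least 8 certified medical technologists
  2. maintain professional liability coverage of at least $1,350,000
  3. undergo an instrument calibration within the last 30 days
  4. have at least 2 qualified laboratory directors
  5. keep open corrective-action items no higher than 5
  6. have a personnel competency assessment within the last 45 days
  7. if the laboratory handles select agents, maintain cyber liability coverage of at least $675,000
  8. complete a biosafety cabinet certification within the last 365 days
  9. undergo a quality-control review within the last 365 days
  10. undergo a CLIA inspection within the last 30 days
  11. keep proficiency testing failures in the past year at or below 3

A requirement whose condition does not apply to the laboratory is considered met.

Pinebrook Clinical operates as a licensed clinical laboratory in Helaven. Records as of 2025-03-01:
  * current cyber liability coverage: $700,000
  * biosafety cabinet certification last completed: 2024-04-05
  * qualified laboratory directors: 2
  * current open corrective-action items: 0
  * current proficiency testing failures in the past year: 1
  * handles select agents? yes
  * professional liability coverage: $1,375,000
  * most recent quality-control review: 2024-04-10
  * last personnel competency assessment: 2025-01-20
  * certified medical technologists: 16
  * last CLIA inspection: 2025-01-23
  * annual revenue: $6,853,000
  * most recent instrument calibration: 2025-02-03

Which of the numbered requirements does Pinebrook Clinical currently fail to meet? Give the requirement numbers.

10

1. certified medical technologists 16 ≥ 8 → met
2. professional liability coverage $1,375,000 ≥ $1,350,000 → met
3. instrument calibration 26 days ago vs limit 30 → met
4. qualified laboratory directors 2 ≥ 2 → met
5. open corrective-action items 0 ≤ 5 → met
6. personnel competency assessment 40 days ago vs limit 45 → met
7. condition 'handles select agents' holds; cyber liability coverage $700,000 ≥ $675,000 → met
8. biosafety cabinet certification 330 days ago vs limit 365 → met
9. quality-control review 325 days ago vs limit 365 → met
10. CLIA inspection 37 days ago vs limit 30 → not met
11. proficiency testing failures in the past year 1 ≤ 3 → met
Not met: 10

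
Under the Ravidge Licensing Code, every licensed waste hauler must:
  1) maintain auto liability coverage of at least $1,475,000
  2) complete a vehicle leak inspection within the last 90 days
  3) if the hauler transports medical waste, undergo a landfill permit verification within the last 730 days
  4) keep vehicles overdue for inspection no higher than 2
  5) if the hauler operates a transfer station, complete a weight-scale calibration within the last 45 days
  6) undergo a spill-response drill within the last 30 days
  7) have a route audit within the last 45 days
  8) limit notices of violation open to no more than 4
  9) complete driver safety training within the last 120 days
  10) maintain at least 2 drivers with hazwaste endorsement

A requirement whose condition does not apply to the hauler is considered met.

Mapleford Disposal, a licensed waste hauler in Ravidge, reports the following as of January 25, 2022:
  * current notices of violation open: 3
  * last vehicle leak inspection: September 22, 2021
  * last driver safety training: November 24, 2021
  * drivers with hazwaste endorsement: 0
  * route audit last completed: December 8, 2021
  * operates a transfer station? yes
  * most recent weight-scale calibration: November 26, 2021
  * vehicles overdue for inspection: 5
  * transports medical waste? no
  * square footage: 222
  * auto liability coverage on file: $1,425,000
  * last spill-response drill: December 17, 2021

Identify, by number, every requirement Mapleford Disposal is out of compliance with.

1, 2, 4, 5, 6, 7, 10

1. auto liability coverage $1,425,000 < $1,475,000 → not met
2. vehicle leak inspection 125 days ago vs limit 90 → not met
3. condition 'transports medical waste' does not hold → requirement n/a → met
4. vehicles overdue for inspection 5 > 2 → not met
5. condition 'operates a transfer station' holds; weight-scale calibration 60 days ago vs limit 45 → not met
6. spill-response drill 39 days ago vs limit 30 → not met
7. route audit 48 days ago vs limit 45 → not met
8. notices of violation open 3 ≤ 4 → met
9. driver safety training 62 days ago vs limit 120 → met
10. drivers with hazwaste endorsement 0 < 2 → not met
Not met: 1, 2, 4, 5, 6, 7, 10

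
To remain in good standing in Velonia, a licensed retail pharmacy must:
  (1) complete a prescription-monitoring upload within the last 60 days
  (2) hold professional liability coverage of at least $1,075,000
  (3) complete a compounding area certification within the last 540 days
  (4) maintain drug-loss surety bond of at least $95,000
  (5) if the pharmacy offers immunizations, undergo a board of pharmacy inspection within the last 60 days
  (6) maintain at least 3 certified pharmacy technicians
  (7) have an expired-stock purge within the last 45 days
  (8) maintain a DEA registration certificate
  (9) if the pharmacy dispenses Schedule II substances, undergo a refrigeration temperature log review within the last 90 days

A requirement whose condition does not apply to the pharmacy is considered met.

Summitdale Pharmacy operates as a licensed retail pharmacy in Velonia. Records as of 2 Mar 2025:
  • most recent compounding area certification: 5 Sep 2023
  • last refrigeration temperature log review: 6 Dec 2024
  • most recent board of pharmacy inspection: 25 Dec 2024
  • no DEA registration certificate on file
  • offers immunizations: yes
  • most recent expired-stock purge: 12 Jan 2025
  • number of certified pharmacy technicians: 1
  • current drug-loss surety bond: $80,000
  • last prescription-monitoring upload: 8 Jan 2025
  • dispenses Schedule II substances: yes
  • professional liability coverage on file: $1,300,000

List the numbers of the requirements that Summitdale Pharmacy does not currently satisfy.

3, 4, 5, 6, 7, 8

1. prescription-monitoring upload 53 days ago vs limit 60 → met
2. professional liability coverage $1,300,000 ≥ $1,075,000 → met
3. compounding area certification 544 days ago vs limit 540 → not met
4. drug-loss surety bond $80,000 < $95,000 → not met
5. condition 'offers immunizations' holds; board of pharmacy inspection 67 days ago vs limit 60 → not met
6. certified pharmacy technicians 1 < 3 → not met
7. expired-stock purge 49 days ago vs limit 45 → not met
8. DEA registration certificate absent → not met
9. condition 'dispenses Schedule II substances' holds; refrigeration temperature log review 86 days ago vs limit 90 → met
Not met: 3, 4, 5, 6, 7, 8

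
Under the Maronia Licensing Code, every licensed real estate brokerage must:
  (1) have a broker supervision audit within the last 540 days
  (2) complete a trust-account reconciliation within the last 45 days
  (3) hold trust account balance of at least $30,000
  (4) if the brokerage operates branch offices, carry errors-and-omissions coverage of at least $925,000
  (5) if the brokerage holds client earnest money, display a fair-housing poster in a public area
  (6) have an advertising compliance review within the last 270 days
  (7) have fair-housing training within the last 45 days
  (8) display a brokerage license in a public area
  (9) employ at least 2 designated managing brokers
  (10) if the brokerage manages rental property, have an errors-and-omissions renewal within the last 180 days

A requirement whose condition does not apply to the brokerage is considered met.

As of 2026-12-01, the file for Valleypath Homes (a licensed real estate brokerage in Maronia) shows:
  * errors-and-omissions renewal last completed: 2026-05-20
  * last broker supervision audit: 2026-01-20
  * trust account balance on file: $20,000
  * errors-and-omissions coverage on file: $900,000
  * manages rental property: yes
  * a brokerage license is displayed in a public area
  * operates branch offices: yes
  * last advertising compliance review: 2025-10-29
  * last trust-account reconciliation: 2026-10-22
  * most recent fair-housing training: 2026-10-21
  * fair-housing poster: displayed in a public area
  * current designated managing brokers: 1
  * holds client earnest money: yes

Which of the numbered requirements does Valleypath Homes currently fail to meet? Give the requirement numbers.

3, 4, 6, 9, 10

1. broker supervision audit 315 days ago vs limit 540 → met
2. trust-account reconciliation 40 days ago vs limit 45 → met
3. trust account balance $20,000 < $30,000 → not met
4. condition 'operates branch offices' holds; errors-and-omissions coverage $900,000 < $925,000 → not met
5. condition 'holds client earnest money' holds; fair-housing poster present → met
6. advertising compliance review 398 days ago vs limit 270 → not met
7. fair-housing training 41 days ago vs limit 45 → met
8. brokerage license present → met
9. designated managing brokers 1 < 2 → not met
10. condition 'manages rental property' holds; errors-and-omissions renewal 195 days ago vs limit 180 → not met
Not met: 3, 4, 6, 9, 10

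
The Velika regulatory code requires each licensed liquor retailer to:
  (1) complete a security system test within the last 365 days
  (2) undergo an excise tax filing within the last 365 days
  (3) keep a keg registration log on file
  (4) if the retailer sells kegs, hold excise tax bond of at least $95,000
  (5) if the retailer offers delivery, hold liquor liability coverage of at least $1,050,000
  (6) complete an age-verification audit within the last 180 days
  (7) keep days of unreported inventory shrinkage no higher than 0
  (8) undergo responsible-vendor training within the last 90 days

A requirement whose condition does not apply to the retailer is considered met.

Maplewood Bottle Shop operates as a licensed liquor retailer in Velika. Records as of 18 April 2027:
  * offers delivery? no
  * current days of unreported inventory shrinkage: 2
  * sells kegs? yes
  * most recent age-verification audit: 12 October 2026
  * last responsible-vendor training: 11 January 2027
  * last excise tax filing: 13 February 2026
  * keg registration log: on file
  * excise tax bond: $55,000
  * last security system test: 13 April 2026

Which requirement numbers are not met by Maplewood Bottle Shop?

1. security system test 370 days ago vs limit 365 → not met
2. excise tax filing 429 days ago vs limit 365 → not met
3. keg registration log present → met
4. condition 'sells kegs' holds; excise tax bond $55,000 < $95,000 → not met
5. condition 'offers delivery' does not hold → requirement n/a → met
6. age-verification audit 188 days ago vs limit 180 → not met
7. days of unreported inventory shrinkage 2 > 0 → not met
8. responsible-vendor training 97 days ago vs limit 90 → not met
Not met: 1, 2, 4, 6, 7, 8

1, 2, 4, 6, 7, 8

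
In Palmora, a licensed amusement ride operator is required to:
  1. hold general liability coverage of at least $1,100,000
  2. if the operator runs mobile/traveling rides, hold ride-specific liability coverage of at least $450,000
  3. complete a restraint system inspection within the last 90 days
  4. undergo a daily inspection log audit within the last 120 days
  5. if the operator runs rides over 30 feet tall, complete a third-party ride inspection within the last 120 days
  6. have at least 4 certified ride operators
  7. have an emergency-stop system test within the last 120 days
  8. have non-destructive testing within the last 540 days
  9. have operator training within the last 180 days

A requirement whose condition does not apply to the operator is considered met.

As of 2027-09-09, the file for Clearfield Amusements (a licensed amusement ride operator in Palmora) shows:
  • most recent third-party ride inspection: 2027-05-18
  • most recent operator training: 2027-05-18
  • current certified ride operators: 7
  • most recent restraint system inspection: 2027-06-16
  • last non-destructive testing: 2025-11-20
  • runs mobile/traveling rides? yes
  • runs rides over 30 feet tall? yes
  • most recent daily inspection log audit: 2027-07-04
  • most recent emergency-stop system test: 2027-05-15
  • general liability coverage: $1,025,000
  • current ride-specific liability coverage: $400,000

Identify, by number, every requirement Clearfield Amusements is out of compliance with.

1. general liability coverage $1,025,000 < $1,100,000 → not met
2. condition 'runs mobile/traveling rides' holds; ride-specific liability coverage $400,000 < $450,000 → not met
3. restraint system inspection 85 days ago vs limit 90 → met
4. daily inspection log audit 67 days ago vs limit 120 → met
5. condition 'runs rides over 30 feet tall' holds; third-party ride inspection 114 days ago vs limit 120 → met
6. certified ride operators 7 ≥ 4 → met
7. emergency-stop system test 117 days ago vs limit 120 → met
8. non-destructive testing 658 days ago vs limit 540 → not met
9. operator training 114 days ago vs limit 180 → met
Not met: 1, 2, 8

1, 2, 8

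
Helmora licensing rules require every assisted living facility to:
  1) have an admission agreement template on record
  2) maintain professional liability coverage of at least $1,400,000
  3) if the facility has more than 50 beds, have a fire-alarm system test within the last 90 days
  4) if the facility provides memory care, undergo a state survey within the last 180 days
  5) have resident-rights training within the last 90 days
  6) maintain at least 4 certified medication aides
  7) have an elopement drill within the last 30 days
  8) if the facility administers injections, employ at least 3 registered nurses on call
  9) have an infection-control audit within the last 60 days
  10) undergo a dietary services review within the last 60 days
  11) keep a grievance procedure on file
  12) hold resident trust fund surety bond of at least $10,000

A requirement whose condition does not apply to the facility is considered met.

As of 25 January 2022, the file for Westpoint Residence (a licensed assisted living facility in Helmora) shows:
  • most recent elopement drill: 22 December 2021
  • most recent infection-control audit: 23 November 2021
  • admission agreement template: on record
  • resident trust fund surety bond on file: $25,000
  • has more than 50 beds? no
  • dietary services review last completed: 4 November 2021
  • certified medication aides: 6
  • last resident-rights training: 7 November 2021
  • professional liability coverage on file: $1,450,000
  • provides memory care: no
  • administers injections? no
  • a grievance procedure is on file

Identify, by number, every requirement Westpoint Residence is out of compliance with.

1. admission agreement template present → met
2. professional liability coverage $1,450,000 ≥ $1,400,000 → met
3. condition 'has more than 50 beds' does not hold → requirement n/a → met
4. condition 'provides memory care' does not hold → requirement n/a → met
5. resident-rights training 79 days ago vs limit 90 → met
6. certified medication aides 6 ≥ 4 → met
7. elopement drill 34 days ago vs limit 30 → not met
8. condition 'administers injections' does not hold → requirement n/a → met
9. infection-control audit 63 days ago vs limit 60 → not met
10. dietary services review 82 days ago vs limit 60 → not met
11. grievance procedure present → met
12. resident trust fund surety bond $25,000 ≥ $10,000 → met
Not met: 7, 9, 10

7, 9, 10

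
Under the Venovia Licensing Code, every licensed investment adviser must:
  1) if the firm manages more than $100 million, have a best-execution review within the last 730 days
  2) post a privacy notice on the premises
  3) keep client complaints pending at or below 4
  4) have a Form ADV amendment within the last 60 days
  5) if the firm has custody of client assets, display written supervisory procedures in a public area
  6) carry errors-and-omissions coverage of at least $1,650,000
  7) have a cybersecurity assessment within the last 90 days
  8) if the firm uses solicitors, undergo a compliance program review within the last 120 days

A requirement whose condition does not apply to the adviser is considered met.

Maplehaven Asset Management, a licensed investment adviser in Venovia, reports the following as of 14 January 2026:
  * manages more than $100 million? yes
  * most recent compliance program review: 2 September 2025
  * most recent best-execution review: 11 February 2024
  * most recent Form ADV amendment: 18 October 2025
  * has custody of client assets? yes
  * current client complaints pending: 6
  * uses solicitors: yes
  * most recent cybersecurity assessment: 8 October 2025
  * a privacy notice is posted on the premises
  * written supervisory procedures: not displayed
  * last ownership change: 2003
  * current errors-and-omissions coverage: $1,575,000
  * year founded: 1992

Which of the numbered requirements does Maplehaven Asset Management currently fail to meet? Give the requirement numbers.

3, 4, 5, 6, 7, 8

1. condition 'manages more than $100 million' holds; best-execution review 703 days ago vs limit 730 → met
2. privacy notice present → met
3. client complaints pending 6 > 4 → not met
4. Form ADV amendment 88 days ago vs limit 60 → not met
5. condition 'has custody of client assets' holds; written supervisory procedures absent → not met
6. errors-and-omissions coverage $1,575,000 < $1,650,000 → not met
7. cybersecurity assessment 98 days ago vs limit 90 → not met
8. condition 'uses solicitors' holds; compliance program review 134 days ago vs limit 120 → not met
Not met: 3, 4, 5, 6, 7, 8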